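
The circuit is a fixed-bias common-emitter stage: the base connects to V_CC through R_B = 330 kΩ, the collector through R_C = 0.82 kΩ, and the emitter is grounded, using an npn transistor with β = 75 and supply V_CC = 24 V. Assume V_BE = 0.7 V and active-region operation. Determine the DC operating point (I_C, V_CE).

Base loop: V_CC = I_B·R_B + V_BE, so I_B = (24 − 0.7)/330 kΩ = 0.0706 mA.
In the active region I_C = β·I_B = 75 × 0.0706 = 5.3 mA.
Collector loop: V_CE = V_CC − I_C·R_C = 24 − 5.3×0.82 = 19.7 V.
Since V_CE = 19.7 V > V_CE(sat) ≈ 0.2 V, the transistor is in the active region as assumed.

I_C ≈ 5.3 mA, V_CE ≈ 20 V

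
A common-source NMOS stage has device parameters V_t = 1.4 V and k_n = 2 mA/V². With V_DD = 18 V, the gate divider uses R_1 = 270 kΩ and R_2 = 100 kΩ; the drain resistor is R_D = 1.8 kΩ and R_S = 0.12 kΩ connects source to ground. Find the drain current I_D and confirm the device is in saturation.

I_D ≈ 6.9 mA

V_G = V_DD·R_2/(R_1+R_2) = 18×100/370 = 4.86 V.
Assume saturation: I_D = (k_n/2)(V_GS − V_t)² with V_GS = V_G − I_D·R_S = 4.86 − 0.12·I_D.
Substituting gives 0.0144·I_D² − 1.83·I_D + 12 = 0, with roots I_D = 6.93 or 120 mA.
The root I_D = 120 mA gives V_GS = -9.57 V ≤ V_t, so take I_D = 6.93 mA.
Then V_GS = 4.03 V and V_DS = V_DD − I_D(R_D+R_S) = 18 − 6.93×1.92 = 4.69 V.
Saturation requires V_DS ≥ V_GS − V_t = 2.63 V; 4.69 ≥ 2.63 ✓.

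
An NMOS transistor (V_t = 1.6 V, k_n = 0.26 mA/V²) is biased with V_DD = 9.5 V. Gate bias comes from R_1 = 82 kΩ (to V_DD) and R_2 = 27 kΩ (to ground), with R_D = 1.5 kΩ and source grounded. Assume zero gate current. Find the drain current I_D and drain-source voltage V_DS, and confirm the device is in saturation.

V_G = V_DD·R_2/(R_1+R_2) = 9.5×27/109 = 2.35 V. With the source grounded, V_GS = V_G = 2.35 V.
Assume saturation: I_D = (k_n/2)(V_GS − V_t)² = (0.26/2)×(2.35 − 1.6)² = 0.13×0.753² = 0.0738 mA.
V_DS = V_DD − I_D·R_D = 9.5 − 0.0738×1.5 = 9.39 V.
Saturation requires V_DS ≥ V_GS − V_t = 0.753 V; 9.39 ≥ 0.753 ✓.

I_D ≈ 0.074 mA, V_DS ≈ 9.4 V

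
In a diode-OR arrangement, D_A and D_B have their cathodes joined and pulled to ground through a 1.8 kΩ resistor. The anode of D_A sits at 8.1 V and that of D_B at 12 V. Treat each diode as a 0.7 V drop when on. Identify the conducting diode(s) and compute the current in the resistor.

Only D_B conducts; I_R ≈ 6.3 mA

Assume both conduct. Then node N would need to be at both 8.1−0.7 = 7.4 V and 12−0.7 = 11.3 V, which is impossible.
Assume only D_B conducts: V_N = 12 − 0.7 = 11.3 V, so I_R = 11.3/1.8 = 6.28 mA.
Check D_A: its anode-to-cathode voltage is 8.1 − 11.3 = -3.2 V < 0.7 V, so it is off. The assumption is consistent.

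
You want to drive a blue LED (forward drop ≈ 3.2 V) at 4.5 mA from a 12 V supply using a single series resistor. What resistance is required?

R ≈ 2 kΩ

The resistor drops V_S − V_D = 12 − 3.2 = 8.8 V at 4.5 mA.
R = 8.8 V / 4.5 mA = 1.96 kΩ.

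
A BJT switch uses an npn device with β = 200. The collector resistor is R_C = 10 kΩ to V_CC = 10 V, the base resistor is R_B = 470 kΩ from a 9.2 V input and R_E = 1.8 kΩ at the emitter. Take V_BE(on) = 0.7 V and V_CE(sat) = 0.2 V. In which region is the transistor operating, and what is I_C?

saturation; I_C ≈ 0.83 mA

Assume active: I_B = (9.2 − 0.7)/(470 + 201×1.8) = 0.0102 mA, I_C = β·I_B = 2.04 mA.
Then V_CE = 10 − 2.04×10 − 2.05×1.8 = -14.1 V < 0.2 V — the active assumption fails.
Re-solve with V_CE = 0.2 V. KCL at the emitter: V_E/R_E = (V_BB−0.7−V_E)/R_B + (V_CC−0.2−V_E)/R_C, giving V_E = 1.52 V.
I_C = (V_CC − 0.2 − V_E)/R_C = (9.8 − 1.52)/10 = 0.828 mA.
Check: I_B = (8.5 − 1.52)/470 = 0.0149 mA, and β·I_B = 2.97 mA > I_C, confirming saturation.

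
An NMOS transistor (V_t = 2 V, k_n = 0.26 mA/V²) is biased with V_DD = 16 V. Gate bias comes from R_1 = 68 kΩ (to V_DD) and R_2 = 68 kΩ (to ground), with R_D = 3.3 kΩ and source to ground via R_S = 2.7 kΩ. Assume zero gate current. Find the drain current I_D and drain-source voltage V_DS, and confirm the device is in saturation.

I_D ≈ 1.1 mA, V_DS ≈ 9.2 V

V_G = V_DD·R_2/(R_1+R_2) = 16×68/136 = 8 V.
Assume saturation: I_D = (k_n/2)(V_GS − V_t)² with V_GS = V_G − I_D·R_S = 8 − 2.7·I_D.
Substituting gives 0.948·I_D² − 5.21·I_D + 4.68 = 0, with roots I_D = 1.13 or 4.37 mA.
The root I_D = 4.37 mA gives V_GS = -3.8 V ≤ V_t, so take I_D = 1.13 mA.
Then V_GS = 4.95 V and V_DS = V_DD − I_D(R_D+R_S) = 16 − 1.13×6 = 9.22 V.
Saturation requires V_DS ≥ V_GS − V_t = 2.95 V; 9.22 ≥ 2.95 ✓.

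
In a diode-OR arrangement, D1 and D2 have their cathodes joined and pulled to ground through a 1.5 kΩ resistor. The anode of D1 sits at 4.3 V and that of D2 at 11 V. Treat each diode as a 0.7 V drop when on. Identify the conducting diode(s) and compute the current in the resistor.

Only D2 conducts; I_R ≈ 6.9 mA

Assume both conduct. Then node N would need to be at both 4.3−0.7 = 3.6 V and 11−0.7 = 10.3 V, which is impossible.
Assume only D2 conducts: V_N = 11 − 0.7 = 10.3 V, so I_R = 10.3/1.5 = 6.87 mA.
Check D1: its anode-to-cathode voltage is 4.3 − 10.3 = -6 V < 0.7 V, so it is off. The assumption is consistent.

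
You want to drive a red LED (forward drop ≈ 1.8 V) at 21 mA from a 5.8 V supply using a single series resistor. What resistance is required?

The resistor drops V_S − V_D = 5.8 − 1.8 = 4 V at 21 mA.
R = 4 V / 21 mA = 0.19 kΩ.

R ≈ 0.19 kΩ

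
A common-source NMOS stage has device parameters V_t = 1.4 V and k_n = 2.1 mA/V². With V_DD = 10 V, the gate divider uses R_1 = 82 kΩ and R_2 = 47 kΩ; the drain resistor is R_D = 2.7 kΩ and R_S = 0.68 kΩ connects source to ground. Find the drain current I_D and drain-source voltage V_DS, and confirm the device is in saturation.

I_D ≈ 1.5 mA, V_DS ≈ 4.8 V

V_G = V_DD·R_2/(R_1+R_2) = 10×47/129 = 3.64 V.
Assume saturation: I_D = (k_n/2)(V_GS − V_t)² with V_GS = V_G − I_D·R_S = 3.64 − 0.68·I_D.
Substituting gives 0.486·I_D² − 4.2·I_D + 5.28 = 0, with roots I_D = 1.53 or 7.13 mA.
The root I_D = 7.13 mA gives V_GS = -1.21 V ≤ V_t, so take I_D = 1.53 mA.
Then V_GS = 2.61 V and V_DS = V_DD − I_D(R_D+R_S) = 10 − 1.53×3.38 = 4.84 V.
Saturation requires V_DS ≥ V_GS − V_t = 1.21 V; 4.84 ≥ 1.21 ✓.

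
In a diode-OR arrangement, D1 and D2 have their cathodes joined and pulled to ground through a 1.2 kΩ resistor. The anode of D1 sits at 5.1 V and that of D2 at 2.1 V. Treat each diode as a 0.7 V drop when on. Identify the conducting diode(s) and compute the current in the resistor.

Only D1 conducts; I_R ≈ 3.7 mA

Assume both conduct. Then node N would need to be at both 5.1−0.7 = 4.4 V and 2.1−0.7 = 1.4 V, which is impossible.
Assume only D1 conducts: V_N = 5.1 − 0.7 = 4.4 V, so I_R = 4.4/1.2 = 3.67 mA.
Check D2: its anode-to-cathode voltage is 2.1 − 4.4 = -2.3 V < 0.7 V, so it is off. The assumption is consistent.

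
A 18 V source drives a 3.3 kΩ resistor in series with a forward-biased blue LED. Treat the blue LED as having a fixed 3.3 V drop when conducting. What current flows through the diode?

I ≈ 4.5 mA

KVL around the loop: 18 = V_D + I·R = 3.3 + I × 3.3 kΩ.
So I = (18 − 3.3) / 3.3 kΩ = 14.7 / 3.3 = 4.45 mA.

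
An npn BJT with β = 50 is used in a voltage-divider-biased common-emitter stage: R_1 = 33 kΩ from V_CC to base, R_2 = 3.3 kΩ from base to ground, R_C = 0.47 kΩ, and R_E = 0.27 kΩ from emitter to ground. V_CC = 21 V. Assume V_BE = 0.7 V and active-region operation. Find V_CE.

V_CE ≈ 18 V

Thevenize the base divider: V_Th = V_CC·R_2/(R_1+R_2) = 21×3.3/36.3 = 1.91 V, R_Th = R_1‖R_2 = 3 kΩ.
Base-emitter loop: V_Th = I_B·R_Th + V_BE + (β+1)I_B·R_E, so I_B = (1.91 − 0.7) / (3 + 51×0.27) = 0.0721 mA.
I_C = β·I_B = 50×0.0721 = 3.6 mA, and I_E = (β+1)I_B = 3.68 mA.
V_CE = V_CC − I_C·R_C − I_E·R_E = 21 − 3.6×0.47 − 3.68×0.27 = 18.3 V.
V_CE = 18.3 V > 0.2 V confirms active-region operation.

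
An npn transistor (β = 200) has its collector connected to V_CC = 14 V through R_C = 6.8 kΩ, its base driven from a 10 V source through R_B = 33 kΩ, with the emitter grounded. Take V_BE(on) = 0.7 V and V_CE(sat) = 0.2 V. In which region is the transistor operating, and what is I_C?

saturation; I_C ≈ 2 mA

Assume active: I_B = (10 − 0.7)/33 = 0.282 mA, giving I_C = β·I_B = 56.4 mA.
But then V_CE = 14 − 56.4×6.8 = -369 V < V_CE(sat) = 0.2 V — impossible in the active region.
So the transistor is saturated. With V_CE = 0.2 V, I_C = (V_CC − 0.2)/R_C = 13.8/6.8 = 2.03 mA.
Check: β·I_B = 56.4 mA > I_C = 2.03 mA, confirming saturation.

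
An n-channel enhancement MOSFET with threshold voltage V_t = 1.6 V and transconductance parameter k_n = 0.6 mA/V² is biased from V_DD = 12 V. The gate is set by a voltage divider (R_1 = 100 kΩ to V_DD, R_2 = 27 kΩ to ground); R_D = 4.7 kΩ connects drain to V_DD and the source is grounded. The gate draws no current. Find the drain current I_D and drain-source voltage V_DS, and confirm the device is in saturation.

I_D ≈ 0.27 mA, V_DS ≈ 11 V

V_G = V_DD·R_2/(R_1+R_2) = 12×27/127 = 2.55 V. With the source grounded, V_GS = V_G = 2.55 V.
Assume saturation: I_D = (k_n/2)(V_GS − V_t)² = (0.6/2)×(2.55 − 1.6)² = 0.3×0.951² = 0.271 mA.
V_DS = V_DD − I_D·R_D = 12 − 0.271×4.7 = 10.7 V.
Saturation requires V_DS ≥ V_GS − V_t = 0.951 V; 10.7 ≥ 0.951 ✓.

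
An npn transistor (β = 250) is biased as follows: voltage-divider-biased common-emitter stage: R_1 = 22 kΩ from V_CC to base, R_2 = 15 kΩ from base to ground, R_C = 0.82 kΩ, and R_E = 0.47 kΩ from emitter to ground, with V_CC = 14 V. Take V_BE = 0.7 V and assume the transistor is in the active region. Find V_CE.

V_CE ≈ 1.3 V

Thevenize the base divider: V_Th = V_CC·R_2/(R_1+R_2) = 14×15/37 = 5.68 V, R_Th = R_1‖R_2 = 8.92 kΩ.
Base-emitter loop: V_Th = I_B·R_Th + V_BE + (β+1)I_B·R_E, so I_B = (5.68 − 0.7) / (8.92 + 251×0.47) = 0.0392 mA.
I_C = β·I_B = 250×0.0392 = 9.8 mA, and I_E = (β+1)I_B = 9.84 mA.
V_CE = V_CC − I_C·R_C − I_E·R_E = 14 − 9.8×0.82 − 9.84×0.47 = 1.34 V.
V_CE = 1.34 V > 0.2 V confirms active-region operation.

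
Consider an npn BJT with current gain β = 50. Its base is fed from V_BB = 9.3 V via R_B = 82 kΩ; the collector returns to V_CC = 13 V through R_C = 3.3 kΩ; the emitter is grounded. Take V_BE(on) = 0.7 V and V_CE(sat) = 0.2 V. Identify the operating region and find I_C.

saturation; I_C ≈ 3.9 mA

Assume active: I_B = (9.3 − 0.7)/82 = 0.105 mA, giving I_C = β·I_B = 5.24 mA.
But then V_CE = 13 − 5.24×3.3 = -4.3 V < V_CE(sat) = 0.2 V — impossible in the active region.
So the transistor is saturated. With V_CE = 0.2 V, I_C = (V_CC − 0.2)/R_C = 12.8/3.3 = 3.88 mA.
Check: β·I_B = 5.24 mA > I_C = 3.88 mA, confirming saturation.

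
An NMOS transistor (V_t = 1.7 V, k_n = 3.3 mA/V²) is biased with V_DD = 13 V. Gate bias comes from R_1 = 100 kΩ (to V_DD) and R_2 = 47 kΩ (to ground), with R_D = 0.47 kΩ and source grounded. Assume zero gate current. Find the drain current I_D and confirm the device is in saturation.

V_G = V_DD·R_2/(R_1+R_2) = 13×47/147 = 4.16 V. With the source grounded, V_GS = V_G = 4.16 V.
Assume saturation: I_D = (k_n/2)(V_GS − V_t)² = (3.3/2)×(4.16 − 1.7)² = 1.65×2.46² = 9.96 mA.
V_DS = V_DD − I_D·R_D = 13 − 9.96×0.47 = 8.32 V.
Saturation requires V_DS ≥ V_GS − V_t = 2.46 V; 8.32 ≥ 2.46 ✓.

I_D ≈ 10 mA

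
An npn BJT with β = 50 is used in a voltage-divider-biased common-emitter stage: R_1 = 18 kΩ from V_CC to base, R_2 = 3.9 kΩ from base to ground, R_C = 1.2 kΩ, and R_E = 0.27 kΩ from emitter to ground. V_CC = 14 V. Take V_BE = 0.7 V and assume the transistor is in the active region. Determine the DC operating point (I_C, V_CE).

I_C ≈ 5.3 mA, V_CE ≈ 6.2 V

Thevenize the base divider: V_Th = V_CC·R_2/(R_1+R_2) = 14×3.9/21.9 = 2.49 V, R_Th = R_1‖R_2 = 3.21 kΩ.
Base-emitter loop: V_Th = I_B·R_Th + V_BE + (β+1)I_B·R_E, so I_B = (2.49 − 0.7) / (3.21 + 51×0.27) = 0.106 mA.
I_C = β·I_B = 50×0.106 = 5.28 mA, and I_E = (β+1)I_B = 5.39 mA.
V_CE = V_CC − I_C·R_C − I_E·R_E = 14 − 5.28×1.2 − 5.39×0.27 = 6.21 V.
V_CE = 6.21 V > 0.2 V confirms active-region operation.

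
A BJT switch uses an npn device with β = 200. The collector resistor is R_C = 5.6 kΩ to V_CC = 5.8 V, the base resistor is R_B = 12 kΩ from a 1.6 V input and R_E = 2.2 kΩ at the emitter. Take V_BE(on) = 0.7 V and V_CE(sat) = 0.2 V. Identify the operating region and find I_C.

Assume active. Base-emitter loop: I_B = (V_BB − V_BE)/(R_B + (β+1)R_E) = (1.6 − 0.7)/(12 + 201×2.2) = 0.00198 mA.
I_C = β·I_B = 200×0.00198 = 0.396 mA.
V_CE = V_CC − I_C·R_C − I_E·R_E = 5.8 − 0.396×5.6 − 0.398×2.2 = 2.7 V > V_CE(sat), so the active-region assumption holds.

active; I_C ≈ 0.4 mA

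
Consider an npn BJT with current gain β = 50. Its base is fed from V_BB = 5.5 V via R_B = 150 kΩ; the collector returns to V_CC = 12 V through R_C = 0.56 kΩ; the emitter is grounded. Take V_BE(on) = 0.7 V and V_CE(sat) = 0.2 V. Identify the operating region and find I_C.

Assume active. Base-emitter loop: I_B = (V_BB − V_BE)/R_B = (5.5 − 0.7)/150 = 0.032 mA.
I_C = β·I_B = 50×0.032 = 1.6 mA.
V_CE = V_CC − I_C·R_C = 12 − 1.6×0.56 = 11.1 V > V_CE(sat), so the active-region assumption holds.

active; I_C ≈ 1.6 mA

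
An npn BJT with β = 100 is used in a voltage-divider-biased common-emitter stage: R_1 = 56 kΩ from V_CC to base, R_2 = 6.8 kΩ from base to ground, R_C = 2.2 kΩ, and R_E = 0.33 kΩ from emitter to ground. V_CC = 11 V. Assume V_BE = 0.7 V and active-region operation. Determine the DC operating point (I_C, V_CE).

I_C ≈ 1.2 mA, V_CE ≈ 7.8 V

Thevenize the base divider: V_Th = V_CC·R_2/(R_1+R_2) = 11×6.8/62.8 = 1.19 V, R_Th = R_1‖R_2 = 6.06 kΩ.
Base-emitter loop: V_Th = I_B·R_Th + V_BE + (β+1)I_B·R_E, so I_B = (1.19 − 0.7) / (6.06 + 101×0.33) = 0.0125 mA.
I_C = β·I_B = 100×0.0125 = 1.25 mA, and I_E = (β+1)I_B = 1.26 mA.
V_CE = V_CC − I_C·R_C − I_E·R_E = 11 − 1.25×2.2 − 1.26×0.33 = 7.84 V.
V_CE = 7.84 V > 0.2 V confirms active-region operation.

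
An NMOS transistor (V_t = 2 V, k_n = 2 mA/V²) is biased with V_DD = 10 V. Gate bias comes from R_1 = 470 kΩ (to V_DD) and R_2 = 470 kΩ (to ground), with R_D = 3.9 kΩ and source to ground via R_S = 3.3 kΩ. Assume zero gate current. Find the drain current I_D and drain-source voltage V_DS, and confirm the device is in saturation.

V_G = V_DD·R_2/(R_1+R_2) = 10×470/940 = 5 V.
Assume saturation: I_D = (k_n/2)(V_GS − V_t)² with V_GS = V_G − I_D·R_S = 5 − 3.3·I_D.
Substituting gives 10.9·I_D² − 20.8·I_D + 9 = 0, with roots I_D = 0.662 or 1.25 mA.
The root I_D = 1.25 mA gives V_GS = 0.883 V ≤ V_t, so take I_D = 0.662 mA.
Then V_GS = 2.81 V and V_DS = V_DD − I_D(R_D+R_S) = 10 − 0.662×7.2 = 5.23 V.
Saturation requires V_DS ≥ V_GS − V_t = 0.814 V; 5.23 ≥ 0.814 ✓.

I_D ≈ 0.66 mA, V_DS ≈ 5.2 V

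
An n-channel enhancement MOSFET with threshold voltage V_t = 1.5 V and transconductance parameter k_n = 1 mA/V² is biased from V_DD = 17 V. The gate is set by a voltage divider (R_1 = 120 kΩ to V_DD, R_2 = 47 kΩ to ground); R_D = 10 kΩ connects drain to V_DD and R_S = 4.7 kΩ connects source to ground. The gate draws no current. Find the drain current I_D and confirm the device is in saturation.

V_G = V_DD·R_2/(R_1+R_2) = 17×47/167 = 4.78 V.
Assume saturation: I_D = (k_n/2)(V_GS − V_t)² with V_GS = V_G − I_D·R_S = 4.78 − 4.7·I_D.
Substituting gives 11·I_D² − 16.4·I_D + 5.39 = 0, with roots I_D = 0.489 or 1 mA.
The root I_D = 1 mA gives V_GS = 0.086 V ≤ V_t, so take I_D = 0.489 mA.
Then V_GS = 2.49 V and V_DS = V_DD − I_D(R_D+R_S) = 17 − 0.489×14.7 = 9.82 V.
Saturation requires V_DS ≥ V_GS − V_t = 0.988 V; 9.82 ≥ 0.988 ✓.

I_D ≈ 0.49 mA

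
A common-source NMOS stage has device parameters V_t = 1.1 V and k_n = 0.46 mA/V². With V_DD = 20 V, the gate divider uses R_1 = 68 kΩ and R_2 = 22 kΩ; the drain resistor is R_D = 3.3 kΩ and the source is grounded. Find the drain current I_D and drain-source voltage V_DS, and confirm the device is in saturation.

I_D ≈ 3.3 mA, V_DS ≈ 9.1 V

V_G = V_DD·R_2/(R_1+R_2) = 20×22/90 = 4.89 V. With the source grounded, V_GS = V_G = 4.89 V.
Assume saturation: I_D = (k_n/2)(V_GS − V_t)² = (0.46/2)×(4.89 − 1.1)² = 0.23×3.79² = 3.3 mA.
V_DS = V_DD − I_D·R_D = 20 − 3.3×3.3 = 9.1 V.
Saturation requires V_DS ≥ V_GS − V_t = 3.79 V; 9.1 ≥ 3.79 ✓.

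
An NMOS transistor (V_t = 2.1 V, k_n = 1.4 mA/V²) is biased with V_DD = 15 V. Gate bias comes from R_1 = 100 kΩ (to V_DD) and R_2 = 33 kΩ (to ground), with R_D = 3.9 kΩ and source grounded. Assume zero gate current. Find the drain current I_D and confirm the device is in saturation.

I_D ≈ 1.8 mA

V_G = V_DD·R_2/(R_1+R_2) = 15×33/133 = 3.72 V. With the source grounded, V_GS = V_G = 3.72 V.
Assume saturation: I_D = (k_n/2)(V_GS − V_t)² = (1.4/2)×(3.72 − 2.1)² = 0.7×1.62² = 1.84 mA.
V_DS = V_DD − I_D·R_D = 15 − 1.84×3.9 = 7.82 V.
Saturation requires V_DS ≥ V_GS − V_t = 1.62 V; 7.82 ≥ 1.62 ✓.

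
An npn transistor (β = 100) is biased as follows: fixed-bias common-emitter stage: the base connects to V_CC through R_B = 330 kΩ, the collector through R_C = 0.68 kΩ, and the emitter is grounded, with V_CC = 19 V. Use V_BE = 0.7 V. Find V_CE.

V_CE ≈ 15 V

Base loop: V_CC = I_B·R_B + V_BE, so I_B = (19 − 0.7)/330 kΩ = 0.0555 mA.
In the active region I_C = β·I_B = 100 × 0.0555 = 5.55 mA.
Collector loop: V_CE = V_CC − I_C·R_C = 19 − 5.55×0.68 = 15.2 V.
Since V_CE = 15.2 V > V_CE(sat) ≈ 0.2 V, the transistor is in the active region as assumed.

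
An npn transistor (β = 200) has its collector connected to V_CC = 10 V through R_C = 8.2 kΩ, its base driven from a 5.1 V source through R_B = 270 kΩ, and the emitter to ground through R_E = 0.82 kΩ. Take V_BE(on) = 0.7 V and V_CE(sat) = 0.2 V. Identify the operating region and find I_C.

saturation; I_C ≈ 1.1 mA

Assume active: I_B = (5.1 − 0.7)/(270 + 201×0.82) = 0.0101 mA, I_C = β·I_B = 2.02 mA.
Then V_CE = 10 − 2.02×8.2 − 2.03×0.82 = -8.26 V < 0.2 V — the active assumption fails.
Re-solve with V_CE = 0.2 V. KCL at the emitter: V_E/R_E = (V_BB−0.7−V_E)/R_B + (V_CC−0.2−V_E)/R_C, giving V_E = 0.901 V.
I_C = (V_CC − 0.2 − V_E)/R_C = (9.8 − 0.901)/8.2 = 1.09 mA.
Check: I_B = (4.4 − 0.901)/270 = 0.013 mA, and β·I_B = 2.59 mA > I_C, confirming saturation.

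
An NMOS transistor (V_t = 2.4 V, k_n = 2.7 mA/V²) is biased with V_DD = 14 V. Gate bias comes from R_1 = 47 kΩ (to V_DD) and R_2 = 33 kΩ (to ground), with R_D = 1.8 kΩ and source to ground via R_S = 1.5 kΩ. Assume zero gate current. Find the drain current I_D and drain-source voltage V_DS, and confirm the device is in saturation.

V_G = V_DD·R_2/(R_1+R_2) = 14×33/80 = 5.78 V.
Assume saturation: I_D = (k_n/2)(V_GS − V_t)² with V_GS = V_G − I_D·R_S = 5.78 − 1.5·I_D.
Substituting gives 3.04·I_D² − 14.7·I_D + 15.4 = 0, with roots I_D = 1.54 or 3.29 mA.
The root I_D = 3.29 mA gives V_GS = 0.839 V ≤ V_t, so take I_D = 1.54 mA.
Then V_GS = 3.47 V and V_DS = V_DD − I_D(R_D+R_S) = 14 − 1.54×3.3 = 8.92 V.
Saturation requires V_DS ≥ V_GS − V_t = 1.07 V; 8.92 ≥ 1.07 ✓.

I_D ≈ 1.5 mA, V_DS ≈ 8.9 V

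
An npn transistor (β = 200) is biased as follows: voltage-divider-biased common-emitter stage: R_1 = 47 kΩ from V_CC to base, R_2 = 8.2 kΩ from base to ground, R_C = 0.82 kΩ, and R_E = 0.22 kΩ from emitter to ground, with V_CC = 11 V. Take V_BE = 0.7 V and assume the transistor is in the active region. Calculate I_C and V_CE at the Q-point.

Thevenize the base divider: V_Th = V_CC·R_2/(R_1+R_2) = 11×8.2/55.2 = 1.63 V, R_Th = R_1‖R_2 = 6.98 kΩ.
Base-emitter loop: V_Th = I_B·R_Th + V_BE + (β+1)I_B·R_E, so I_B = (1.63 − 0.7) / (6.98 + 201×0.22) = 0.0182 mA.
I_C = β·I_B = 200×0.0182 = 3.65 mA, and I_E = (β+1)I_B = 3.67 mA.
V_CE = V_CC − I_C·R_C − I_E·R_E = 11 − 3.65×0.82 − 3.67×0.22 = 7.2 V.
V_CE = 7.2 V > 0.2 V confirms active-region operation.

I_C ≈ 3.6 mA, V_CE ≈ 7.2 V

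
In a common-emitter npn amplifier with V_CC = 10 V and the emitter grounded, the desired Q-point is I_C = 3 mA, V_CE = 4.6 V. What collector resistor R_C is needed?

Collector loop: V_CC = I_C·R_C + V_CE.
R_C = (V_CC − V_CE)/I_C = (10 − 4.6)/3 = 1.8 kΩ.

R_C ≈ 1.8 kΩ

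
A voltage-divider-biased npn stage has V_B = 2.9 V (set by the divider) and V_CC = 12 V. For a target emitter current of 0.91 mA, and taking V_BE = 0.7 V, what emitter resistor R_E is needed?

R_E ≈ 2.4 kΩ

V_E = V_B − V_BE = 2.9 − 0.7 = 2.2 V.
R_E = V_E / I_E = 2.2 / 0.91 = 2.42 kΩ.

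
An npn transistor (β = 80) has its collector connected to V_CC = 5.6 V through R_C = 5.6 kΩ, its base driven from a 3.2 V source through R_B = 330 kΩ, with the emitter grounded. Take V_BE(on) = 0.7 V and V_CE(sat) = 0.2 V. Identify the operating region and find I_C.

Assume active. Base-emitter loop: I_B = (V_BB − V_BE)/R_B = (3.2 − 0.7)/330 = 0.00758 mA.
I_C = β·I_B = 80×0.00758 = 0.606 mA.
V_CE = V_CC − I_C·R_C = 5.6 − 0.606×5.6 = 2.21 V > V_CE(sat), so the active-region assumption holds.

active; I_C ≈ 0.61 mA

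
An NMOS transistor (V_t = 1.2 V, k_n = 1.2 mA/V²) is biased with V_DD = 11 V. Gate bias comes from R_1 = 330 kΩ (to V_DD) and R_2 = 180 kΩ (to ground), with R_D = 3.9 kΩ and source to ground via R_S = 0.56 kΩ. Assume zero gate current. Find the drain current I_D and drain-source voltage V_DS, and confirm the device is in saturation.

V_G = V_DD·R_2/(R_1+R_2) = 11×180/510 = 3.88 V.
Assume saturation: I_D = (k_n/2)(V_GS − V_t)² with V_GS = V_G − I_D·R_S = 3.88 − 0.56·I_D.
Substituting gives 0.188·I_D² − 2.8·I_D + 4.32 = 0, with roots I_D = 1.74 or 13.1 mA.
The root I_D = 13.1 mA gives V_GS = -3.48 V ≤ V_t, so take I_D = 1.74 mA.
Then V_GS = 2.91 V and V_DS = V_DD − I_D(R_D+R_S) = 11 − 1.74×4.46 = 3.22 V.
Saturation requires V_DS ≥ V_GS − V_t = 1.71 V; 3.22 ≥ 1.71 ✓.

I_D ≈ 1.7 mA, V_DS ≈ 3.2 V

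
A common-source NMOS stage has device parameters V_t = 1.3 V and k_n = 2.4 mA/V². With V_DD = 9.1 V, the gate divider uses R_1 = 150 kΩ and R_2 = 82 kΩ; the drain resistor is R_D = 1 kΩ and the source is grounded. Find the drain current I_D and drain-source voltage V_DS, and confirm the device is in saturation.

V_G = V_DD·R_2/(R_1+R_2) = 9.1×82/232 = 3.22 V. With the source grounded, V_GS = V_G = 3.22 V.
Assume saturation: I_D = (k_n/2)(V_GS − V_t)² = (2.4/2)×(3.22 − 1.3)² = 1.2×1.92² = 4.41 mA.
V_DS = V_DD − I_D·R_D = 9.1 − 4.41×1 = 4.69 V.
Saturation requires V_DS ≥ V_GS − V_t = 1.92 V; 4.69 ≥ 1.92 ✓.

I_D ≈ 4.4 mA, V_DS ≈ 4.7 V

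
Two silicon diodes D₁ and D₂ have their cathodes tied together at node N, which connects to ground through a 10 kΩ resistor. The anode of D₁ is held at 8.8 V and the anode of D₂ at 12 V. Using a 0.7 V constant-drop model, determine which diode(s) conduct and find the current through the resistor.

Only D₂ conducts; I_R ≈ 1.1 mA

Assume both conduct. Then node N would need to be at both 8.8−0.7 = 8.1 V and 12−0.7 = 11.3 V, which is impossible.
Assume only D₂ conducts: V_N = 12 − 0.7 = 11.3 V, so I_R = 11.3/10 = 1.13 mA.
Check D₁: its anode-to-cathode voltage is 8.8 − 11.3 = -2.5 V < 0.7 V, so it is off. The assumption is consistent.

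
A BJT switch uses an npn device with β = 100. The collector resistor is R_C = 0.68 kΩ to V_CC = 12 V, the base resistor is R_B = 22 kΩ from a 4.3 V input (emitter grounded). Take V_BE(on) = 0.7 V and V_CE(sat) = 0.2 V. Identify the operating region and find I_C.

Assume active. Base-emitter loop: I_B = (V_BB − V_BE)/R_B = (4.3 − 0.7)/22 = 0.164 mA.
I_C = β·I_B = 100×0.164 = 16.4 mA.
V_CE = V_CC − I_C·R_C = 12 − 16.4×0.68 = 0.873 V > V_CE(sat), so the active-region assumption holds.

active; I_C ≈ 16 mA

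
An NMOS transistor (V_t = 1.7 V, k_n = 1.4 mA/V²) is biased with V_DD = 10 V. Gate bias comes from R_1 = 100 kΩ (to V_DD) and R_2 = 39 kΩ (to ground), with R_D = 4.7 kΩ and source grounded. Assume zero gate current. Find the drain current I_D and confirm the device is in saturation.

I_D ≈ 0.86 mA

V_G = V_DD·R_2/(R_1+R_2) = 10×39/139 = 2.81 V. With the source grounded, V_GS = V_G = 2.81 V.
Assume saturation: I_D = (k_n/2)(V_GS − V_t)² = (1.4/2)×(2.81 − 1.7)² = 0.7×1.11² = 0.856 mA.
V_DS = V_DD − I_D·R_D = 10 − 0.856×4.7 = 5.98 V.
Saturation requires V_DS ≥ V_GS − V_t = 1.11 V; 5.98 ≥ 1.11 ✓.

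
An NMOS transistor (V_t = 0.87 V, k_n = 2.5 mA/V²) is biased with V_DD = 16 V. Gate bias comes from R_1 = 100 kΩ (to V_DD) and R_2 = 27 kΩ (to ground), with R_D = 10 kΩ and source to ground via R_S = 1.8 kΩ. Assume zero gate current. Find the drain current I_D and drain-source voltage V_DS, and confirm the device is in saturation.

I_D ≈ 0.93 mA, V_DS ≈ 5.1 V

V_G = V_DD·R_2/(R_1+R_2) = 16×27/127 = 3.4 V.
Assume saturation: I_D = (k_n/2)(V_GS − V_t)² with V_GS = V_G − I_D·R_S = 3.4 − 1.8·I_D.
Substituting gives 4.05·I_D² − 12.4·I_D + 8.01 = 0, with roots I_D = 0.928 or 2.13 mA.
The root I_D = 2.13 mA gives V_GS = -0.436 V ≤ V_t, so take I_D = 0.928 mA.
Then V_GS = 1.73 V and V_DS = V_DD − I_D(R_D+R_S) = 16 − 0.928×11.8 = 5.05 V.
Saturation requires V_DS ≥ V_GS − V_t = 0.862 V; 5.05 ≥ 0.862 ✓.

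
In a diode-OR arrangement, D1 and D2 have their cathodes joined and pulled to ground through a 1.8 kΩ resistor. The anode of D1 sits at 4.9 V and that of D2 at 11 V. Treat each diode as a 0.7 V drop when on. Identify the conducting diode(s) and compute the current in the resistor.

Assume both conduct. Then node N would need to be at both 4.9−0.7 = 4.2 V and 11−0.7 = 10.3 V, which is impossible.
Assume only D2 conducts: V_N = 11 − 0.7 = 10.3 V, so I_R = 10.3/1.8 = 5.72 mA.
Check D1: its anode-to-cathode voltage is 4.9 − 10.3 = -5.4 V < 0.7 V, so it is off. The assumption is consistent.

Only D2 conducts; I_R ≈ 5.7 mA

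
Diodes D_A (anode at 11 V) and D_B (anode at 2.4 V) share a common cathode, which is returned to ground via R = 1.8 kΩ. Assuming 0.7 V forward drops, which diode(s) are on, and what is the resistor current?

Assume both conduct. Then node N would need to be at both 11−0.7 = 10.3 V and 2.4−0.7 = 1.7 V, which is impossible.
Assume only D_A conducts: V_N = 11 − 0.7 = 10.3 V, so I_R = 10.3/1.8 = 5.72 mA.
Check D_B: its anode-to-cathode voltage is 2.4 − 10.3 = -7.9 V < 0.7 V, so it is off. The assumption is consistent.

Only D_A conducts; I_R ≈ 5.7 mA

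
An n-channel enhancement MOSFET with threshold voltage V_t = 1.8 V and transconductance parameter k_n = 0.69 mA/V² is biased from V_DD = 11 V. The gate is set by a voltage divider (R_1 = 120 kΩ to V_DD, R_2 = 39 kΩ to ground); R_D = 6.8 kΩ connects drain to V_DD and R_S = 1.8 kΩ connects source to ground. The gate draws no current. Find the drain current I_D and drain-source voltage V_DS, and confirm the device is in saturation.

I_D ≈ 0.14 mA, V_DS ≈ 9.8 V

V_G = V_DD·R_2/(R_1+R_2) = 11×39/159 = 2.7 V.
Assume saturation: I_D = (k_n/2)(V_GS − V_t)² with V_GS = V_G − I_D·R_S = 2.7 − 1.8·I_D.
Substituting gives 1.12·I_D² − 2.12·I_D + 0.278 = 0, with roots I_D = 0.142 or 1.75 mA.
The root I_D = 1.75 mA gives V_GS = -0.452 V ≤ V_t, so take I_D = 0.142 mA.
Then V_GS = 2.44 V and V_DS = V_DD − I_D(R_D+R_S) = 11 − 0.142×8.6 = 9.78 V.
Saturation requires V_DS ≥ V_GS − V_t = 0.642 V; 9.78 ≥ 0.642 ✓.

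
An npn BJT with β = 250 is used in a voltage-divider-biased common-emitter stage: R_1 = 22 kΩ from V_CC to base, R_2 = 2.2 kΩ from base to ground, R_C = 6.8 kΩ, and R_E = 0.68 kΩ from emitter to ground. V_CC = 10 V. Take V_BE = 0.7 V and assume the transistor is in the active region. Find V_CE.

Thevenize the base divider: V_Th = V_CC·R_2/(R_1+R_2) = 10×2.2/24.2 = 0.909 V, R_Th = R_1‖R_2 = 2 kΩ.
Base-emitter loop: V_Th = I_B·R_Th + V_BE + (β+1)I_B·R_E, so I_B = (0.909 − 0.7) / (2 + 251×0.68) = 0.00121 mA.
I_C = β·I_B = 250×0.00121 = 0.303 mA, and I_E = (β+1)I_B = 0.304 mA.
V_CE = V_CC − I_C·R_C − I_E·R_E = 10 − 0.303×6.8 − 0.304×0.68 = 7.73 V.
V_CE = 7.73 V > 0.2 V confirms active-region operation.

V_CE ≈ 7.7 V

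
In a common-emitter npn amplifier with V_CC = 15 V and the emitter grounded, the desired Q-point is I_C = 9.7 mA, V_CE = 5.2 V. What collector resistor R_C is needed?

Collector loop: V_CC = I_C·R_C + V_CE.
R_C = (V_CC − V_CE)/I_C = (15 − 5.2)/9.7 = 1.01 kΩ.

R_C ≈ 1 kΩ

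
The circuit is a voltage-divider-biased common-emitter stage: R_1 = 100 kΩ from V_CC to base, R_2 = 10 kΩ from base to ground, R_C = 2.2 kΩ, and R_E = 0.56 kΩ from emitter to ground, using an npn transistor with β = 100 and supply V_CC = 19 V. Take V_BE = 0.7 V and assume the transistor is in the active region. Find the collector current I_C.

Thevenize the base divider: V_Th = V_CC·R_2/(R_1+R_2) = 19×10/110 = 1.73 V, R_Th = R_1‖R_2 = 9.09 kΩ.
Base-emitter loop: V_Th = I_B·R_Th + V_BE + (β+1)I_B·R_E, so I_B = (1.73 − 0.7) / (9.09 + 101×0.56) = 0.0156 mA.
I_C = β·I_B = 100×0.0156 = 1.56 mA, and I_E = (β+1)I_B = 1.58 mA.
V_CE = V_CC − I_C·R_C − I_E·R_E = 19 − 1.56×2.2 − 1.58×0.56 = 14.7 V.
V_CE = 14.7 V > 0.2 V confirms active-region operation.

I_C ≈ 1.6 mA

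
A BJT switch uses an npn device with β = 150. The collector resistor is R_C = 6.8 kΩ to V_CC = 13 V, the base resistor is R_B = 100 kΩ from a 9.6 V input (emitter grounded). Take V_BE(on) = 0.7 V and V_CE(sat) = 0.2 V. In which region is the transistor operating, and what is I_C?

Assume active: I_B = (9.6 − 0.7)/100 = 0.089 mA, giving I_C = β·I_B = 13.4 mA.
But then V_CE = 13 − 13.4×6.8 = -77.8 V < V_CE(sat) = 0.2 V — impossible in the active region.
So the transistor is saturated. With V_CE = 0.2 V, I_C = (V_CC − 0.2)/R_C = 12.8/6.8 = 1.88 mA.
Check: β·I_B = 13.4 mA > I_C = 1.88 mA, confirming saturation.

saturation; I_C ≈ 1.9 mA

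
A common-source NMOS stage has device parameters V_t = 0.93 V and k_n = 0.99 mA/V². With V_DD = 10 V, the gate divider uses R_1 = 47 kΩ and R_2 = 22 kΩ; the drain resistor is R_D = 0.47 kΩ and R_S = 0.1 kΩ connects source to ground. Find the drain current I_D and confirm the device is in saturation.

V_G = V_DD·R_2/(R_1+R_2) = 10×22/69 = 3.19 V.
Assume saturation: I_D = (k_n/2)(V_GS − V_t)² with V_GS = V_G − I_D·R_S = 3.19 − 0.1·I_D.
Substituting gives 0.00495·I_D² − 1.22·I_D + 2.52 = 0, with roots I_D = 2.08 or 245 mA.
The root I_D = 245 mA gives V_GS = -21.3 V ≤ V_t, so take I_D = 2.08 mA.
Then V_GS = 2.98 V and V_DS = V_DD − I_D(R_D+R_S) = 10 − 2.08×0.57 = 8.81 V.
Saturation requires V_DS ≥ V_GS − V_t = 2.05 V; 8.81 ≥ 2.05 ✓.

I_D ≈ 2.1 mA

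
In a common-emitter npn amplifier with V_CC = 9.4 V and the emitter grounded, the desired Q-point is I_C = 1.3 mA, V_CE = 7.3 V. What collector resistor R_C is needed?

Collector loop: V_CC = I_C·R_C + V_CE.
R_C = (V_CC − V_CE)/I_C = (9.4 − 7.3)/1.3 = 1.62 kΩ.

R_C ≈ 1.6 kΩ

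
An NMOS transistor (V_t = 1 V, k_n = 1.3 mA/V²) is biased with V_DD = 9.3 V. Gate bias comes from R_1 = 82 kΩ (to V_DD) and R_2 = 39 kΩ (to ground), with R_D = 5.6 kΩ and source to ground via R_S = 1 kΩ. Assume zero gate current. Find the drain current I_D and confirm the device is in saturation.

I_D ≈ 0.85 mA

V_G = V_DD·R_2/(R_1+R_2) = 9.3×39/121 = 3 V.
Assume saturation: I_D = (k_n/2)(V_GS − V_t)² with V_GS = V_G − I_D·R_S = 3 − 1·I_D.
Substituting gives 0.65·I_D² − 3.6·I_D + 2.59 = 0, with roots I_D = 0.852 or 4.68 mA.
The root I_D = 4.68 mA gives V_GS = -1.68 V ≤ V_t, so take I_D = 0.852 mA.
Then V_GS = 2.15 V and V_DS = V_DD − I_D(R_D+R_S) = 9.3 − 0.852×6.6 = 3.67 V.
Saturation requires V_DS ≥ V_GS − V_t = 1.15 V; 3.67 ≥ 1.15 ✓.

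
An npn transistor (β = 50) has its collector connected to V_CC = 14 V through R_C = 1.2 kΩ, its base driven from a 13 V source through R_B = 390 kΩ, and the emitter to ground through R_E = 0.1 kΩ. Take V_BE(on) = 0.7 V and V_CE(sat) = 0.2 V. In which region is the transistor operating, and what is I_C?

active; I_C ≈ 1.6 mA

Assume active. Base-emitter loop: I_B = (V_BB − V_BE)/(R_B + (β+1)R_E) = (13 − 0.7)/(390 + 51×0.1) = 0.0311 mA.
I_C = β·I_B = 50×0.0311 = 1.56 mA.
V_CE = V_CC − I_C·R_C − I_E·R_E = 14 − 1.56×1.2 − 1.59×0.1 = 12 V > V_CE(sat), so the active-region assumption holds.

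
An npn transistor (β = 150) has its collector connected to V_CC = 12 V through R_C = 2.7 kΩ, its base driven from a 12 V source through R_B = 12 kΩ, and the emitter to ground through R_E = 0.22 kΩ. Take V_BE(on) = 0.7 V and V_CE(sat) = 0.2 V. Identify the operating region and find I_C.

saturation; I_C ≈ 4 mA

Assume active: I_B = (12 − 0.7)/(12 + 151×0.22) = 0.25 mA, I_C = β·I_B = 37.5 mA.
Then V_CE = 12 − 37.5×2.7 − 37.7×0.22 = -97.5 V < 0.2 V — the active assumption fails.
Re-solve with V_CE = 0.2 V. KCL at the emitter: V_E/R_E = (V_BB−0.7−V_E)/R_B + (V_CC−0.2−V_E)/R_C, giving V_E = 1.06 V.
I_C = (V_CC − 0.2 − V_E)/R_C = (11.8 − 1.06)/2.7 = 3.98 mA.
Check: I_B = (11.3 − 1.06)/12 = 0.853 mA, and β·I_B = 128 mA > I_C, confirming saturation.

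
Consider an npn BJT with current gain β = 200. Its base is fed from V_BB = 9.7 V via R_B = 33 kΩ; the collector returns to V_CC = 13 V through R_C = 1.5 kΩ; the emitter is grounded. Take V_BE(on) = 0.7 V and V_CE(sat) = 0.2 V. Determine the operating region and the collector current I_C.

Assume active: I_B = (9.7 − 0.7)/33 = 0.273 mA, giving I_C = β·I_B = 54.5 mA.
But then V_CE = 13 − 54.5×1.5 = -68.8 V < V_CE(sat) = 0.2 V — impossible in the active region.
So the transistor is saturated. With V_CE = 0.2 V, I_C = (V_CC − 0.2)/R_C = 12.8/1.5 = 8.53 mA.
Check: β·I_B = 54.5 mA > I_C = 8.53 mA, confirming saturation.

saturation; I_C ≈ 8.5 mA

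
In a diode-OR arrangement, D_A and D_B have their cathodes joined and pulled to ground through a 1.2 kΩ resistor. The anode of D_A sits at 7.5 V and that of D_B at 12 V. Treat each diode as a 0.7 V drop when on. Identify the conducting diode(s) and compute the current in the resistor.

Assume both conduct. Then node N would need to be at both 7.5−0.7 = 6.8 V and 12−0.7 = 11.3 V, which is impossible.
Assume only D_B conducts: V_N = 12 − 0.7 = 11.3 V, so I_R = 11.3/1.2 = 9.42 mA.
Check D_A: its anode-to-cathode voltage is 7.5 − 11.3 = -3.8 V < 0.7 V, so it is off. The assumption is consistent.

Only D_B conducts; I_R ≈ 9.4 mA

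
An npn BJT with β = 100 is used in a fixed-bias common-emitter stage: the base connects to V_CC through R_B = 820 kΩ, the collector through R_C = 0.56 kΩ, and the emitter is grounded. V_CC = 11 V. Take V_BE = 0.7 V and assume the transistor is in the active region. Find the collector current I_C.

Base loop: V_CC = I_B·R_B + V_BE, so I_B = (11 − 0.7)/820 kΩ = 0.0126 mA.
In the active region I_C = β·I_B = 100 × 0.0126 = 1.26 mA.
Collector loop: V_CE = V_CC − I_C·R_C = 11 − 1.26×0.56 = 10.3 V.
Since V_CE = 10.3 V > V_CE(sat) ≈ 0.2 V, the transistor is in the active region as assumed.

I_C ≈ 1.3 mA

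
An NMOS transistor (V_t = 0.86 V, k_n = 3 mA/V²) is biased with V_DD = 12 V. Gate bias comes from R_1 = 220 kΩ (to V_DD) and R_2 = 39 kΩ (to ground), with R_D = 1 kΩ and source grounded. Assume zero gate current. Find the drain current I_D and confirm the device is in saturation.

I_D ≈ 1.3 mA

V_G = V_DD·R_2/(R_1+R_2) = 12×39/259 = 1.81 V. With the source grounded, V_GS = V_G = 1.81 V.
Assume saturation: I_D = (k_n/2)(V_GS − V_t)² = (3/2)×(1.81 − 0.86)² = 1.5×0.947² = 1.35 mA.
V_DS = V_DD − I_D·R_D = 12 − 1.35×1 = 10.7 V.
Saturation requires V_DS ≥ V_GS − V_t = 0.947 V; 10.7 ≥ 0.947 ✓.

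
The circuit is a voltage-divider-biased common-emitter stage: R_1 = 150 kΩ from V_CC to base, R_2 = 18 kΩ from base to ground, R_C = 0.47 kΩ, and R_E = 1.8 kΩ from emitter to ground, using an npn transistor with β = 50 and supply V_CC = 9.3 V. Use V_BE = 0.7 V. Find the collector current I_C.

Thevenize the base divider: V_Th = V_CC·R_2/(R_1+R_2) = 9.3×18/168 = 0.996 V, R_Th = R_1‖R_2 = 16.1 kΩ.
Base-emitter loop: V_Th = I_B·R_Th + V_BE + (β+1)I_B·R_E, so I_B = (0.996 − 0.7) / (16.1 + 51×1.8) = 0.00275 mA.
I_C = β·I_B = 50×0.00275 = 0.137 mA, and I_E = (β+1)I_B = 0.14 mA.
V_CE = V_CC − I_C·R_C − I_E·R_E = 9.3 − 0.137×0.47 − 0.14×1.8 = 8.98 V.
V_CE = 8.98 V > 0.2 V confirms active-region operation.

I_C ≈ 0.14 mA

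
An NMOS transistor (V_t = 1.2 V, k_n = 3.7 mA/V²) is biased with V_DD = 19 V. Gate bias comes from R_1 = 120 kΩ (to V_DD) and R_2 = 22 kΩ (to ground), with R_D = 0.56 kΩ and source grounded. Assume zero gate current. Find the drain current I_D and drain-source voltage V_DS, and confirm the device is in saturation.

I_D ≈ 5.6 mA, V_DS ≈ 16 V

V_G = V_DD·R_2/(R_1+R_2) = 19×22/142 = 2.94 V. With the source grounded, V_GS = V_G = 2.94 V.
Assume saturation: I_D = (k_n/2)(V_GS − V_t)² = (3.7/2)×(2.94 − 1.2)² = 1.85×1.74² = 5.62 mA.
V_DS = V_DD − I_D·R_D = 19 − 5.62×0.56 = 15.9 V.
Saturation requires V_DS ≥ V_GS − V_t = 1.74 V; 15.9 ≥ 1.74 ✓.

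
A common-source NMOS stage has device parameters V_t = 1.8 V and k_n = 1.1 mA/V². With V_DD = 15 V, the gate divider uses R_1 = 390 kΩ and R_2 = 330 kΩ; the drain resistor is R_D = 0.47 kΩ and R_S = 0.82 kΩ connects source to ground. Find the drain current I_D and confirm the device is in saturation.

V_G = V_DD·R_2/(R_1+R_2) = 15×330/720 = 6.88 V.
Assume saturation: I_D = (k_n/2)(V_GS − V_t)² with V_GS = V_G − I_D·R_S = 6.88 − 0.82·I_D.
Substituting gives 0.37·I_D² − 5.58·I_D + 14.2 = 0, with roots I_D = 3.23 or 11.8 mA.
The root I_D = 11.8 mA gives V_GS = -2.84 V ≤ V_t, so take I_D = 3.23 mA.
Then V_GS = 4.22 V and V_DS = V_DD − I_D(R_D+R_S) = 15 − 3.23×1.29 = 10.8 V.
Saturation requires V_DS ≥ V_GS − V_t = 2.42 V; 10.8 ≥ 2.42 ✓.

I_D ≈ 3.2 mA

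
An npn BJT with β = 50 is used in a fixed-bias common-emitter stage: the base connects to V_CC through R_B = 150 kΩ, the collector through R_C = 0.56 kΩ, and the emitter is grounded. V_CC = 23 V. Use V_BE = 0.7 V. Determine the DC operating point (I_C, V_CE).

Base loop: V_CC = I_B·R_B + V_BE, so I_B = (23 − 0.7)/150 kΩ = 0.149 mA.
In the active region I_C = β·I_B = 50 × 0.149 = 7.43 mA.
Collector loop: V_CE = V_CC − I_C·R_C = 23 − 7.43×0.56 = 18.8 V.
Since V_CE = 18.8 V > V_CE(sat) ≈ 0.2 V, the transistor is in the active region as assumed.

I_C ≈ 7.4 mA, V_CE ≈ 19 V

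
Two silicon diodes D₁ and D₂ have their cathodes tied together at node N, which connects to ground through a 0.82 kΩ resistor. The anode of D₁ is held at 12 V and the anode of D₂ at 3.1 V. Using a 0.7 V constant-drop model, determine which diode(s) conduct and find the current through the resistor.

Only D₁ conducts; I_R ≈ 14 mA

Assume both conduct. Then node N would need to be at both 12−0.7 = 11.3 V and 3.1−0.7 = 2.4 V, which is impossible.
Assume only D₁ conducts: V_N = 12 − 0.7 = 11.3 V, so I_R = 11.3/0.82 = 13.8 mA.
Check D₂: its anode-to-cathode voltage is 3.1 − 11.3 = -8.2 V < 0.7 V, so it is off. The assumption is consistent.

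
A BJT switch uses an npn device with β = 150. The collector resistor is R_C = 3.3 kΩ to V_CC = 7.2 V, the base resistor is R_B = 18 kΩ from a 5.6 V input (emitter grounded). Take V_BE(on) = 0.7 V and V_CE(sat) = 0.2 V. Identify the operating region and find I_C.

Assume active: I_B = (5.6 − 0.7)/18 = 0.272 mA, giving I_C = β·I_B = 40.8 mA.
But then V_CE = 7.2 − 40.8×3.3 = -128 V < V_CE(sat) = 0.2 V — impossible in the active region.
So the transistor is saturated. With V_CE = 0.2 V, I_C = (V_CC − 0.2)/R_C = 7/3.3 = 2.12 mA.
Check: β·I_B = 40.8 mA > I_C = 2.12 mA, confirming saturation.

saturation; I_C ≈ 2.1 mA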